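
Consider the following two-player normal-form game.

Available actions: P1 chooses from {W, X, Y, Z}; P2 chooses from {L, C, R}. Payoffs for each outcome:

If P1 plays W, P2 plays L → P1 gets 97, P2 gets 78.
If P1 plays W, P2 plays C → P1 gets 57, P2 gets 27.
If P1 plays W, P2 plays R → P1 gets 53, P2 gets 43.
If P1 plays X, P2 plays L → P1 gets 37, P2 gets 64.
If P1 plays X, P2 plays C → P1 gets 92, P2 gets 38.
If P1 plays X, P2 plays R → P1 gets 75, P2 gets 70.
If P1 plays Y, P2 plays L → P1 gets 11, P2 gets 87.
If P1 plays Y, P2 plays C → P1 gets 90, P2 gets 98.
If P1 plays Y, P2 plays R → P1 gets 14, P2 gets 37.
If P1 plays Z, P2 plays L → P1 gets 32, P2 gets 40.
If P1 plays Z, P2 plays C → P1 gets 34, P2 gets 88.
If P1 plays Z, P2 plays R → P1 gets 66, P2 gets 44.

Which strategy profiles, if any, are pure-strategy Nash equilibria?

P1 against L: payoffs 97, 37, 11, 32 → best response W.
P1 against C: payoffs 57, 92, 90, 34 → best response X.
P1 against R: payoffs 53, 75, 14, 66 → best response X.
P2 against W: payoffs 78, 27, 43 → best response L.
P2 against X: payoffs 64, 38, 70 → best response R.
P2 against Y: payoffs 87, 98, 37 → best response C.
P2 against Z: payoffs 40, 88, 44 → best response C.
Mutual best responses: (W, L); (X, R).

Pure-strategy Nash equilibria: (W, L), (X, R)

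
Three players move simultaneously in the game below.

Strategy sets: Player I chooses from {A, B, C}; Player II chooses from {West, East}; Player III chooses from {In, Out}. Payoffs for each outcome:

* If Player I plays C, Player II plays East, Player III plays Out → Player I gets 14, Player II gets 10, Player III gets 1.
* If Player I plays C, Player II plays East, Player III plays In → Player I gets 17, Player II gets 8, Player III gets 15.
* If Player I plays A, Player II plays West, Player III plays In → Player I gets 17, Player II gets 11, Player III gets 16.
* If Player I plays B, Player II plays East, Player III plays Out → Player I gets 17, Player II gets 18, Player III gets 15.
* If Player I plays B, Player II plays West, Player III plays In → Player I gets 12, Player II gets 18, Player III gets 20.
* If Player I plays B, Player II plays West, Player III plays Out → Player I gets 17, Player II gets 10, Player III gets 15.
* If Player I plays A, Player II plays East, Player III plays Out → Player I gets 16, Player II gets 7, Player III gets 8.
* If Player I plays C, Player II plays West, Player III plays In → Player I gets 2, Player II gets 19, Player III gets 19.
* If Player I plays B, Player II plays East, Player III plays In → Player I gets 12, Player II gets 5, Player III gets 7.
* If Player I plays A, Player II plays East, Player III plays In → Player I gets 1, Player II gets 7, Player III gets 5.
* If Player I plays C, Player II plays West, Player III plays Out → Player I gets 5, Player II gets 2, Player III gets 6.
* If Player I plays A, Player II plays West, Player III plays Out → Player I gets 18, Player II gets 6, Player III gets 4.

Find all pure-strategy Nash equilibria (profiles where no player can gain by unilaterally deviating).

For each strategy profile, look for a profitable unilateral deviation.
(A, West, In): Player I gets 17, best alternative 12; Player II gets 11, best alternative 7; Player III gets 16, best alternative 4. No profitable deviation — NE.
(A, West, Out): Player II can switch to East (6 → 7). Not NE.
(A, East, In): Player I can switch to B (1 → 12). Not NE.
(A, East, Out): Player I can switch to B (16 → 17). Not NE.
(B, West, In): Player I can switch to A (12 → 17). Not NE.
(B, West, Out): Player I can switch to A (17 → 18). Not NE.
(B, East, In): Player I can switch to C (12 → 17). Not NE.
(B, East, Out): Player I gets 17, best alternative 16; Player II gets 18, best alternative 10; Player III gets 15, best alternative 7. No profitable deviation — NE.
(C, West, In): Player I can switch to A (2 → 17). Not NE.
(C, West, Out): Player I can switch to A (5 → 18). Not NE.
(The remaining 2 profiles each have a profitable deviation by the same check.)

The pure Nash equilibria are (A, West, In) and (B, East, Out).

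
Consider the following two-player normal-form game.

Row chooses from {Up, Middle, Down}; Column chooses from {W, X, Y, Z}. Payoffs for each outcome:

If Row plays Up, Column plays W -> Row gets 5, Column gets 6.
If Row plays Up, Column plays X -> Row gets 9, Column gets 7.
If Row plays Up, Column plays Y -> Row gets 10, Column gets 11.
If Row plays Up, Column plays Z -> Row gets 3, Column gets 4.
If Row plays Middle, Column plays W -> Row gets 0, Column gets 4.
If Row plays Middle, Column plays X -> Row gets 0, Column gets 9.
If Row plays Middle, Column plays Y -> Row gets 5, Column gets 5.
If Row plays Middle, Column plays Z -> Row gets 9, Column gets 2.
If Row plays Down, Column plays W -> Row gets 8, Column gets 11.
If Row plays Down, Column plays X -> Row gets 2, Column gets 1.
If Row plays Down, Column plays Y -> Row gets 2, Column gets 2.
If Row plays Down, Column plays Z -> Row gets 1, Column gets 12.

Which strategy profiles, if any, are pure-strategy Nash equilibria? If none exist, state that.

Check each profile: it is a Nash equilibrium iff no player can strictly gain by switching unilaterally.
(Up, W): Row can switch to Down (5 → 8). Not NE.
(Up, X): Column can switch to Y (7 → 11). Not NE.
(Up, Y): Row gets 10, best alternative 5; Column gets 11, best alternative 7. No profitable deviation — NE.
(Up, Z): Row can switch to Middle (3 → 9). Not NE.
(Middle, W): Row can switch to Up (0 → 5). Not NE.
(Middle, X): Row can switch to Up (0 → 9). Not NE.
(Middle, Y): Row can switch to Up (5 → 10). Not NE.
(Middle, Z): Column can switch to W (2 → 4). Not NE.
(Down, W): Column can switch to Z (11 → 12). Not NE.
(Down, X): Row can switch to Up (2 → 9). Not NE.
(Down, Y): Row can switch to Up (2 → 10). Not NE.
(Down, Z): Row can switch to Up (1 → 3). Not NE.

The unique pure-strategy Nash equilibrium is (Up, Y).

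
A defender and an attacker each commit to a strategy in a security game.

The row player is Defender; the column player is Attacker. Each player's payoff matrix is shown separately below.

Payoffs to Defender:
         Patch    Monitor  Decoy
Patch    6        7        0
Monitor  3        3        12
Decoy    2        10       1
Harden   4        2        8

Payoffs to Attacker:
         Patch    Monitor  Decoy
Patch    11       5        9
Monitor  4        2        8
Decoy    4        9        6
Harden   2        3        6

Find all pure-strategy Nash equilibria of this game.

(Patch, Patch); (Monitor, Decoy); (Decoy, Monitor)

Defender against Patch: payoffs 6, 3, 2, 4 → best response Patch.
Defender against Monitor: payoffs 7, 3, 10, 2 → best response Decoy.
Defender against Decoy: payoffs 0, 12, 1, 8 → best response Monitor.
Attacker against Patch: payoffs 11, 5, 9 → best response Patch.
Attacker against Monitor: payoffs 4, 2, 8 → best response Decoy.
Attacker against Decoy: payoffs 4, 9, 6 → best response Monitor.
Attacker against Harden: payoffs 2, 3, 6 → best response Decoy.
Mutual best responses: (Patch, Patch); (Monitor, Decoy); (Decoy, Monitor).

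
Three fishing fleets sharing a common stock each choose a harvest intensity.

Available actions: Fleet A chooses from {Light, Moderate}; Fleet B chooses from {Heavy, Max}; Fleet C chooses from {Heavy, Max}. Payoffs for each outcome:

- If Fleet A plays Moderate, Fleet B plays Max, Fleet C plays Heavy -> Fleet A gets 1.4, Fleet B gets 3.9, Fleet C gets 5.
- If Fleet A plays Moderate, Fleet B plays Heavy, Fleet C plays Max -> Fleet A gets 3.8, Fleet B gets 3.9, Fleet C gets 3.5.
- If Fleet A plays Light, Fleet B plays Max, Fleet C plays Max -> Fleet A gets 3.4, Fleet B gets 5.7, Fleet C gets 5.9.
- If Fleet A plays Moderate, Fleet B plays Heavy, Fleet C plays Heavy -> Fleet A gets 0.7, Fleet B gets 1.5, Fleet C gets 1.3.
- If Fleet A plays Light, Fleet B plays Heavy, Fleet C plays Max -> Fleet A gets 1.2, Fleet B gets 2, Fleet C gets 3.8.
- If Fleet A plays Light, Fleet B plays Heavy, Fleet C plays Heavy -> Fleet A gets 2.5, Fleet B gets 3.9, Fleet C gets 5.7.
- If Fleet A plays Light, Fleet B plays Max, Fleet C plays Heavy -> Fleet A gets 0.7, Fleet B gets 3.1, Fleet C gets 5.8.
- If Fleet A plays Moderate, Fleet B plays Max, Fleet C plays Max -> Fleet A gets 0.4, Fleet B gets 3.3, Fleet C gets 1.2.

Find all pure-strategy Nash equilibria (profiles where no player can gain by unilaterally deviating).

Check each profile: it is a Nash equilibrium iff no player can strictly gain by switching unilaterally.
(Light, Heavy, Heavy): Fleet A gets 2.5, best alternative 0.7; Fleet B gets 3.9, best alternative 3.1; Fleet C gets 5.7, best alternative 3.8. No profitable deviation — NE.
(Light, Heavy, Max): Fleet A can switch to Moderate (1.2 → 3.8). Not NE.
(Light, Max, Heavy): Fleet A can switch to Moderate (0.7 → 1.4). Not NE.
(Light, Max, Max): Fleet A gets 3.4, best alternative 0.4; Fleet B gets 5.7, best alternative 2; Fleet C gets 5.9, best alternative 5.8. No profitable deviation — NE.
(Moderate, Heavy, Heavy): Fleet A can switch to Light (0.7 → 2.5). Not NE.
(Moderate, Heavy, Max): Fleet A gets 3.8, best alternative 1.2; Fleet B gets 3.9, best alternative 3.3; Fleet C gets 3.5, best alternative 1.3. No profitable deviation — NE.
(Moderate, Max, Heavy): Fleet A gets 1.4, best alternative 0.7; Fleet B gets 3.9, best alternative 1.5; Fleet C gets 5, best alternative 1.2. No profitable deviation — NE.
(Moderate, Max, Max): Fleet A can switch to Light (0.4 → 3.4). Not NE.

The pure Nash equilibria are (Light, Heavy, Heavy); (Light, Max, Max); (Moderate, Heavy, Max); (Moderate, Max, Heavy).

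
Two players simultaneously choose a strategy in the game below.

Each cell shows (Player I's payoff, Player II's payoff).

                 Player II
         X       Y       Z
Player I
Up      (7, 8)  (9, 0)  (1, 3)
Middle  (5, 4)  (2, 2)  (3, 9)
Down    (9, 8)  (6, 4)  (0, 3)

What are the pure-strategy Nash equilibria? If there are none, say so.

(Middle, Z) and (Down, X)

(Up, X): Player I can switch to Down (7 → 9). Not NE.
(Up, Y): Player II can switch to X (0 → 8). Not NE.
(Up, Z): Player I can switch to Middle (1 → 3). Not NE.
(Middle, X): Player I can switch to Up (5 → 7). Not NE.
(Middle, Y): Player I can switch to Up (2 → 9). Not NE.
(Middle, Z): Player I gets 3, best alternative 1; Player II gets 9, best alternative 4. No profitable deviation — NE.
(Down, X): Player I gets 9, best alternative 7; Player II gets 8, best alternative 4. No profitable deviation — NE.
(Down, Y): Player I can switch to Up (6 → 9). Not NE.
(Down, Z): Player I can switch to Up (0 → 1). Not NE.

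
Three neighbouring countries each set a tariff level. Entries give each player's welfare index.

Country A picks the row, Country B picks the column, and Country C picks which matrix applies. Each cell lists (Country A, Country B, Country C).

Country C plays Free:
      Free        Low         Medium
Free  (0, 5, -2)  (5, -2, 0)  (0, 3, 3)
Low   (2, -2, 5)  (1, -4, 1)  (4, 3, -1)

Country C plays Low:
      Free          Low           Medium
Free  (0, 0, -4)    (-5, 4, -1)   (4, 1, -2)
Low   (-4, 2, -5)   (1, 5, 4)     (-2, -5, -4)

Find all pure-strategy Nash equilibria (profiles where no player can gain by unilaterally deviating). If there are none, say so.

(Free, Free, Free): Country A can switch to Low (0 → 2). Not NE.
(Free, Free, Low): Country B can switch to Low (0 → 4). Not NE.
(Free, Low, Free): Country B can switch to Free (-2 → 5). Not NE.
(Free, Low, Low): Country A can switch to Low (-5 → 1). Not NE.
(Free, Medium, Free): Country A can switch to Low (0 → 4). Not NE.
(Free, Medium, Low): Country B can switch to Low (1 → 4). Not NE.
(Low, Free, Free): Country B can switch to Medium (-2 → 3). Not NE.
(Low, Free, Low): Country A can switch to Free (-4 → 0). Not NE.
(Low, Low, Free): Country A can switch to Free (1 → 5). Not NE.
(Low, Low, Low): Country A gets 1, best alternative -5; Country B gets 5, best alternative 2; Country C gets 4, best alternative 1. No profitable deviation — NE.
(Low, Medium, Free): Country A gets 4, best alternative 0; Country B gets 3, best alternative -2; Country C gets -1, best alternative -4. No profitable deviation — NE.
(Low, Medium, Low): Country A can switch to Free (-2 → 4). Not NE.

(Low, Low, Low), (Low, Medium, Free)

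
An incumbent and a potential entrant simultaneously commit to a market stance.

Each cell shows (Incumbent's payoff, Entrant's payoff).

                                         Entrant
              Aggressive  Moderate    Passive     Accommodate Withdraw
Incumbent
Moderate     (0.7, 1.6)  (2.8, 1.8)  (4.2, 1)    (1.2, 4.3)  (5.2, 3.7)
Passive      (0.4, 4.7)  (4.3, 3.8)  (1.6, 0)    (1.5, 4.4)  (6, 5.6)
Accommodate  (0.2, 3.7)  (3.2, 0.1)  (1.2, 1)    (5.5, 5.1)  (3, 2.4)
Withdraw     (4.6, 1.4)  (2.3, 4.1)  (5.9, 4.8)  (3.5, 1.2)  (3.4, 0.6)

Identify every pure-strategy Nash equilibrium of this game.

(Passive, Withdraw), (Accommodate, Accommodate), (Withdraw, Passive)

Incumbent against Aggressive: payoffs 0.7, 0.4, 0.2, 4.6 → best response Withdraw.
Incumbent against Moderate: payoffs 2.8, 4.3, 3.2, 2.3 → best response Passive.
Incumbent against Passive: payoffs 4.2, 1.6, 1.2, 5.9 → best response Withdraw.
Incumbent against Accommodate: payoffs 1.2, 1.5, 5.5, 3.5 → best response Accommodate.
Incumbent against Withdraw: payoffs 5.2, 6, 3, 3.4 → best response Passive.
Entrant against Moderate: payoffs 1.6, 1.8, 1, 4.3, 3.7 → best response Accommodate.
Entrant against Passive: payoffs 4.7, 3.8, 0, 4.4, 5.6 → best response Withdraw.
Entrant against Accommodate: payoffs 3.7, 0.1, 1, 5.1, 2.4 → best response Accommodate.
Entrant against Withdraw: payoffs 1.4, 4.1, 4.8, 1.2, 0.6 → best response Passive.
Mutual best responses: (Passive, Withdraw); (Accommodate, Accommodate); (Withdraw, Passive).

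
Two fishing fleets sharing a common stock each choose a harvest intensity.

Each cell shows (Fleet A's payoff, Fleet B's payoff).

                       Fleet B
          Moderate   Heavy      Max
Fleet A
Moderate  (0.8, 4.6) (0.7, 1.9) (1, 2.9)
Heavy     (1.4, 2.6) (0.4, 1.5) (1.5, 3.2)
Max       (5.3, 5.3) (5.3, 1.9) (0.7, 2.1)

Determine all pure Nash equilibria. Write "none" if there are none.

(Moderate, Moderate): Fleet A can switch to Heavy (0.8 → 1.4). Not NE.
(Moderate, Heavy): Fleet A can switch to Max (0.7 → 5.3). Not NE.
(Moderate, Max): Fleet A can switch to Heavy (1 → 1.5). Not NE.
(Heavy, Moderate): Fleet A can switch to Max (1.4 → 5.3). Not NE.
(Heavy, Heavy): Fleet A can switch to Moderate (0.4 → 0.7). Not NE.
(Heavy, Max): Fleet A gets 1.5, best alternative 1; Fleet B gets 3.2, best alternative 2.6. No profitable deviation — NE.
(Max, Moderate): Fleet A gets 5.3, best alternative 1.4; Fleet B gets 5.3, best alternative 2.1. No profitable deviation — NE.
(Max, Heavy): Fleet B can switch to Moderate (1.9 → 5.3). Not NE.
(Max, Max): Fleet A can switch to Moderate (0.7 → 1). Not NE.

(Heavy, Max) and (Max, Moderate)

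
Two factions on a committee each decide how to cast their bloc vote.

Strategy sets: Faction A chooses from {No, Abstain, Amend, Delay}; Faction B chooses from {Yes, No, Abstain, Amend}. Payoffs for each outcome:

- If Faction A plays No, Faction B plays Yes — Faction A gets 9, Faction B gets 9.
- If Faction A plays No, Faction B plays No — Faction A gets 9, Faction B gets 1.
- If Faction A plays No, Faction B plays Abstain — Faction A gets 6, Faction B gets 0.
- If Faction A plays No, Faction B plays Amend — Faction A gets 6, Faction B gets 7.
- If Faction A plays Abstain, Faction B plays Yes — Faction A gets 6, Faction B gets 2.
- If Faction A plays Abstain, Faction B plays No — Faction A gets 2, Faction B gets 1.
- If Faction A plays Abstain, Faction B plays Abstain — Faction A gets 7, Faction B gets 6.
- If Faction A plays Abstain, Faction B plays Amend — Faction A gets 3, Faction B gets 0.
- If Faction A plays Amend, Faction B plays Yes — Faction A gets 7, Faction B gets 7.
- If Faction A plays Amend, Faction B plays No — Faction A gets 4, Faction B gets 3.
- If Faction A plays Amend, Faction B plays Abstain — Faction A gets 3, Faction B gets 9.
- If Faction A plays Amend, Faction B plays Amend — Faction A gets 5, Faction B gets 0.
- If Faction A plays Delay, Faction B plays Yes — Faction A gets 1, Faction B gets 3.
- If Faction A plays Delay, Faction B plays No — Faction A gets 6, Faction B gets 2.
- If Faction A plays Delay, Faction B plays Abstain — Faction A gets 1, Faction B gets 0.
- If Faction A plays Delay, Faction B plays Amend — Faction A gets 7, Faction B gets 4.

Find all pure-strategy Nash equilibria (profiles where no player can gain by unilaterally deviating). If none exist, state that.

The pure Nash equilibria are (No, Yes) and (Abstain, Abstain) and (Delay, Amend).

Faction A against Yes: payoffs 9, 6, 7, 1 → best response No.
Faction A against No: payoffs 9, 2, 4, 6 → best response No.
Faction A against Abstain: payoffs 6, 7, 3, 1 → best response Abstain.
Faction A against Amend: payoffs 6, 3, 5, 7 → best response Delay.
Faction B against No: payoffs 9, 1, 0, 7 → best response Yes.
Faction B against Abstain: payoffs 2, 1, 6, 0 → best response Abstain.
Faction B against Amend: payoffs 7, 3, 9, 0 → best response Abstain.
Faction B against Delay: payoffs 3, 2, 0, 4 → best response Amend.
Mutual best responses: (No, Yes); (Abstain, Abstain); (Delay, Amend).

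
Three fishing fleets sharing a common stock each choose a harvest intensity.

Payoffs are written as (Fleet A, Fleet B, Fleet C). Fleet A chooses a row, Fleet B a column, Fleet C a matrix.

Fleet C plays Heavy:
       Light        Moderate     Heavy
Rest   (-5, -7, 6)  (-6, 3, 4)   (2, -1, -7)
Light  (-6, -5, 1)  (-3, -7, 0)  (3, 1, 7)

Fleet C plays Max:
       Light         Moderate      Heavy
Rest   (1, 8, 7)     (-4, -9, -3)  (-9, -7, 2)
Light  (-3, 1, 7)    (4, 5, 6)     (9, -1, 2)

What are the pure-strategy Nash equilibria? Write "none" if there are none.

Fleet A against (Light, Heavy): payoffs -5, -6 → best response Rest.
Fleet A against (Light, Max): payoffs 1, -3 → best response Rest.
Fleet A against (Moderate, Heavy): payoffs -6, -3 → best response Light.
Fleet A against (Moderate, Max): payoffs -4, 4 → best response Light.
Fleet A against (Heavy, Heavy): payoffs 2, 3 → best response Light.
Fleet A against (Heavy, Max): payoffs -9, 9 → best response Light.
Fleet B against (Rest, Heavy): payoffs -7, 3, -1 → best response Moderate.
Fleet B against (Rest, Max): payoffs 8, -9, -7 → best response Light.
Fleet B against (Light, Heavy): payoffs -5, -7, 1 → best response Heavy.
Fleet B against (Light, Max): payoffs 1, 5, -1 → best response Moderate.
Fleet C against (Rest, Light): payoffs 6, 7 → best response Max.
Fleet C against (Rest, Moderate): payoffs 4, -3 → best response Heavy.
Fleet C against (Rest, Heavy): payoffs -7, 2 → best response Max.
Fleet C against (Light, Light): payoffs 1, 7 → best response Max.
Fleet C against (Light, Moderate): payoffs 0, 6 → best response Max.
Fleet C against (Light, Heavy): payoffs 7, 2 → best response Heavy.
Mutual best responses: (Rest, Light, Max); (Light, Moderate, Max); (Light, Heavy, Heavy).

Pure-strategy Nash equilibria: (Rest, Light, Max); (Light, Moderate, Max); (Light, Heavy, Heavy)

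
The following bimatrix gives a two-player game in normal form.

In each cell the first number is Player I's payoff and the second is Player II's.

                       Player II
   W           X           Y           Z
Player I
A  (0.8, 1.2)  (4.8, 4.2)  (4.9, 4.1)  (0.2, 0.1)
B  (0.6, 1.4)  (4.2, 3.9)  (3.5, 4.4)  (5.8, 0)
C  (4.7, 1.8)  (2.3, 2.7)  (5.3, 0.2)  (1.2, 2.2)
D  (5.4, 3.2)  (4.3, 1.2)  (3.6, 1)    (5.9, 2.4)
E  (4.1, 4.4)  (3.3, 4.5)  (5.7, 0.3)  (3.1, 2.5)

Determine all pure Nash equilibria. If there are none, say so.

The pure Nash equilibria are (A, X); (D, W).

(A, W): Player I can switch to C (0.8 → 4.7). Not NE.
(A, X): Player I gets 4.8, best alternative 4.3; Player II gets 4.2, best alternative 4.1. No profitable deviation — NE.
(A, Y): Player I can switch to C (4.9 → 5.3). Not NE.
(A, Z): Player I can switch to B (0.2 → 5.8). Not NE.
(B, W): Player I can switch to A (0.6 → 0.8). Not NE.
(B, X): Player I can switch to A (4.2 → 4.8). Not NE.
(B, Y): Player I can switch to A (3.5 → 4.9). Not NE.
(D, W): Player I gets 5.4, best alternative 4.7; Player II gets 3.2, best alternative 2.4. No profitable deviation — NE.
(The remaining 12 profiles each have a profitable deviation by the same check.)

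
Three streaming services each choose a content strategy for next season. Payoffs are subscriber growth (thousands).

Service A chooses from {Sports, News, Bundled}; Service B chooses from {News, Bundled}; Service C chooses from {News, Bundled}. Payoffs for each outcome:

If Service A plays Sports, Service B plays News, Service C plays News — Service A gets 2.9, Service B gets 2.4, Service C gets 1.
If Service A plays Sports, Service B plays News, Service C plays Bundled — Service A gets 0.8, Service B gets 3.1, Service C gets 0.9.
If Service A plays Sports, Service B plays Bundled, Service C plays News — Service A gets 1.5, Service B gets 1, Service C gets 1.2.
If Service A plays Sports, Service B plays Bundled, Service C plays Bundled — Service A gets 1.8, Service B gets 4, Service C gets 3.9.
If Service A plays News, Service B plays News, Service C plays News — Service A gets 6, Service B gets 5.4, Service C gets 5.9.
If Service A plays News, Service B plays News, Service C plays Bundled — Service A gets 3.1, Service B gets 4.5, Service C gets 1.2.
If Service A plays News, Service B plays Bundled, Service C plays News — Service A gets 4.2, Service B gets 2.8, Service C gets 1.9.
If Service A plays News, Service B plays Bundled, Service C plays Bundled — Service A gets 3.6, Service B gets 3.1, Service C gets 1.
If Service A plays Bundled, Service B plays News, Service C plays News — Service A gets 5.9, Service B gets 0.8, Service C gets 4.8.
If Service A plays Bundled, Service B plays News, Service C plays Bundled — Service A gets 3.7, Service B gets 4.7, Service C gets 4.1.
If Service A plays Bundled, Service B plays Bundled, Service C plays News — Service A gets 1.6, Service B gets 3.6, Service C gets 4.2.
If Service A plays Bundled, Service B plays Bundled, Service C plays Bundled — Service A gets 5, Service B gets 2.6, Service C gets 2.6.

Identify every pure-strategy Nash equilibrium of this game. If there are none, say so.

Service A against (News, News): payoffs 2.9, 6, 5.9 → best response News.
Service A against (News, Bundled): payoffs 0.8, 3.1, 3.7 → best response Bundled.
Service A against (Bundled, News): payoffs 1.5, 4.2, 1.6 → best response News.
Service A against (Bundled, Bundled): payoffs 1.8, 3.6, 5 → best response Bundled.
Service B against (Sports, News): payoffs 2.4, 1 → best response News.
Service B against (Sports, Bundled): payoffs 3.1, 4 → best response Bundled.
Service B against (News, News): payoffs 5.4, 2.8 → best response News.
Service B against (News, Bundled): payoffs 4.5, 3.1 → best response News.
Service B against (Bundled, News): payoffs 0.8, 3.6 → best response Bundled.
Service B against (Bundled, Bundled): payoffs 4.7, 2.6 → best response News.
Service C against (Sports, News): payoffs 1, 0.9 → best response News.
Service C against (Sports, Bundled): payoffs 1.2, 3.9 → best response Bundled.
Service C against (News, News): payoffs 5.9, 1.2 → best response News.
Service C against (News, Bundled): payoffs 1.9, 1 → best response News.
Service C against (Bundled, News): payoffs 4.8, 4.1 → best response News.
Service C against (Bundled, Bundled): payoffs 4.2, 2.6 → best response News.
Mutual best responses: (News, News, News).

(News, News, News)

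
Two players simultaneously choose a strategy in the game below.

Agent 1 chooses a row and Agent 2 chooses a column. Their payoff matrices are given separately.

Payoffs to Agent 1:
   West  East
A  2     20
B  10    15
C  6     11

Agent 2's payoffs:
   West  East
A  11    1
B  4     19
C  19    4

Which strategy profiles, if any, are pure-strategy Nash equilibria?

none

Mark each player's best response to every combination of opponents' strategies; a profile where every player is best-responding is a pure Nash equilibrium.
Agent 1 against West: payoffs 2, 10, 6 → best response B.
Agent 1 against East: payoffs 20, 15, 11 → best response A.
Agent 2 against A: payoffs 11, 1 → best response West.
Agent 2 against B: payoffs 4, 19 → best response East.
Agent 2 against C: payoffs 19, 4 → best response West.
No profile is a mutual best response for all players.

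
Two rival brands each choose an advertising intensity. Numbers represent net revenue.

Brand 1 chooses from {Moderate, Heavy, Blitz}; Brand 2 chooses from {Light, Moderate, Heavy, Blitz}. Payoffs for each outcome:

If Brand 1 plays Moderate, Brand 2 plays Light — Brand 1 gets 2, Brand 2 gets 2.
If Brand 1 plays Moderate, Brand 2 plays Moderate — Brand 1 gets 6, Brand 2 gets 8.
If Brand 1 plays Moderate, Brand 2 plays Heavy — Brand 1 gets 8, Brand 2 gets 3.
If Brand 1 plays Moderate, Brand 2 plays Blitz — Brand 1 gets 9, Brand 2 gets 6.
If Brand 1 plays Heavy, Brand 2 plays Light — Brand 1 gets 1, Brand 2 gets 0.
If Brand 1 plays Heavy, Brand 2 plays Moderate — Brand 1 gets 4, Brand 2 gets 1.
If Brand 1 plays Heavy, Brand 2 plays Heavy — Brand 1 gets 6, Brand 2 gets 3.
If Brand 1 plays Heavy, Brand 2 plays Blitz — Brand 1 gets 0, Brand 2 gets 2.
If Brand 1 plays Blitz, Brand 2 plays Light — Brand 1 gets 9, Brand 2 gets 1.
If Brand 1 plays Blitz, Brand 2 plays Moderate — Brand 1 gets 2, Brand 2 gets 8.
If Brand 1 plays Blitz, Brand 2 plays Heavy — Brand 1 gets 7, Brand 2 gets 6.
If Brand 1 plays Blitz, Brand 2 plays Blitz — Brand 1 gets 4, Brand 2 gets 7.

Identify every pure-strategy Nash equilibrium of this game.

Brand 1 against Light: payoffs 2, 1, 9 → best response Blitz.
Brand 1 against Moderate: payoffs 6, 4, 2 → best response Moderate.
Brand 1 against Heavy: payoffs 8, 6, 7 → best response Moderate.
Brand 1 against Blitz: payoffs 9, 0, 4 → best response Moderate.
Brand 2 against Moderate: payoffs 2, 8, 3, 6 → best response Moderate.
Brand 2 against Heavy: payoffs 0, 1, 3, 2 → best response Heavy.
Brand 2 against Blitz: payoffs 1, 8, 6, 7 → best response Moderate.
Mutual best responses: (Moderate, Moderate).

Pure NE: (Moderate, Moderate)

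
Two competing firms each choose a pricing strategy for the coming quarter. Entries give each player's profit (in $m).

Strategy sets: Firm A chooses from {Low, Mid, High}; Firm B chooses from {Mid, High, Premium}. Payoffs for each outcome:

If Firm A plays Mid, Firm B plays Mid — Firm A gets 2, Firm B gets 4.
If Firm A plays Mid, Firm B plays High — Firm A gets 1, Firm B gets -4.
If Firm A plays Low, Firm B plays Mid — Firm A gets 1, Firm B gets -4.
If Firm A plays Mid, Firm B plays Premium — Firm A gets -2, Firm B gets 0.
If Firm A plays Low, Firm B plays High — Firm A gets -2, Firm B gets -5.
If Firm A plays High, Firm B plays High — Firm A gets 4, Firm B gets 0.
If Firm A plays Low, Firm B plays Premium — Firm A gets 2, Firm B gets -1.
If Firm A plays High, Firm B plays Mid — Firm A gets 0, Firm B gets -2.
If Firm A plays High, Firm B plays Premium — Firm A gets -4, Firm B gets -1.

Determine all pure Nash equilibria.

(Low, Premium) and (Mid, Mid) and (High, High)

For each strategy profile, look for a profitable unilateral deviation.
(Low, Mid): Firm A can switch to Mid (1 → 2). Not NE.
(Low, High): Firm A can switch to Mid (-2 → 1). Not NE.
(Low, Premium): Firm A gets 2, best alternative -2; Firm B gets -1, best alternative -4. No profitable deviation — NE.
(Mid, Mid): Firm A gets 2, best alternative 1; Firm B gets 4, best alternative 0. No profitable deviation — NE.
(Mid, High): Firm A can switch to High (1 → 4). Not NE.
(Mid, Premium): Firm A can switch to Low (-2 → 2). Not NE.
(High, Mid): Firm A can switch to Low (0 → 1). Not NE.
(High, High): Firm A gets 4, best alternative 1; Firm B gets 0, best alternative -1. No profitable deviation — NE.
(High, Premium): Firm A can switch to Low (-4 → 2). Not NE.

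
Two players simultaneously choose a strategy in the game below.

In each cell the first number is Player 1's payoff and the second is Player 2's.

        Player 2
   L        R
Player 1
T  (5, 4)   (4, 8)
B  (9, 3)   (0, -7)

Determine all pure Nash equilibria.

(T, R) and (B, L)

Player 1 against L: payoffs 5, 9 → best response B.
Player 1 against R: payoffs 4, 0 → best response T.
Player 2 against T: payoffs 4, 8 → best response R.
Player 2 against B: payoffs 3, -7 → best response L.
Mutual best responses: (T, R); (B, L).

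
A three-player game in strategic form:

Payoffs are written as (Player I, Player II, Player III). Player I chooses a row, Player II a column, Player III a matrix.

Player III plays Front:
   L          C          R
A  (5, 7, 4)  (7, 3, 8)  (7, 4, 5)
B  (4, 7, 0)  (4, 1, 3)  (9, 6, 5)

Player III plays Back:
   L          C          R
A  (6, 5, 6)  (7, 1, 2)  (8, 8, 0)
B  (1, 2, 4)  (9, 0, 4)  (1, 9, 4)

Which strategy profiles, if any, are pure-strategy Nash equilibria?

There is no pure-strategy Nash equilibrium.

Check each profile: it is a Nash equilibrium iff no player can strictly gain by switching unilaterally.
(A, L, Front): Player III can switch to Back (4 → 6). Not NE.
(A, L, Back): Player II can switch to R (5 → 8). Not NE.
(A, C, Front): Player II can switch to L (3 → 7). Not NE.
(A, C, Back): Player I can switch to B (7 → 9). Not NE.
(A, R, Front): Player I can switch to B (7 → 9). Not NE.
(A, R, Back): Player III can switch to Front (0 → 5). Not NE.
(The remaining 6 profiles each have a profitable deviation by the same check.)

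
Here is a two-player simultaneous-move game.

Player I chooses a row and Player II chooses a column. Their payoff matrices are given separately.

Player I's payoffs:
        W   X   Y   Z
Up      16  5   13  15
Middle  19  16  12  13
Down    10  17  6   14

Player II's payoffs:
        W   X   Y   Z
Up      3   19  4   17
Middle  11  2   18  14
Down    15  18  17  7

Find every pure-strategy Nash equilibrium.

Player I against W: payoffs 16, 19, 10 → best response Middle.
Player I against X: payoffs 5, 16, 17 → best response Down.
Player I against Y: payoffs 13, 12, 6 → best response Up.
Player I against Z: payoffs 15, 13, 14 → best response Up.
Player II against Up: payoffs 3, 19, 4, 17 → best response X.
Player II against Middle: payoffs 11, 2, 18, 14 → best response Y.
Player II against Down: payoffs 15, 18, 17, 7 → best response X.
Mutual best responses: (Down, X).

The unique pure-strategy Nash equilibrium is (Down, X).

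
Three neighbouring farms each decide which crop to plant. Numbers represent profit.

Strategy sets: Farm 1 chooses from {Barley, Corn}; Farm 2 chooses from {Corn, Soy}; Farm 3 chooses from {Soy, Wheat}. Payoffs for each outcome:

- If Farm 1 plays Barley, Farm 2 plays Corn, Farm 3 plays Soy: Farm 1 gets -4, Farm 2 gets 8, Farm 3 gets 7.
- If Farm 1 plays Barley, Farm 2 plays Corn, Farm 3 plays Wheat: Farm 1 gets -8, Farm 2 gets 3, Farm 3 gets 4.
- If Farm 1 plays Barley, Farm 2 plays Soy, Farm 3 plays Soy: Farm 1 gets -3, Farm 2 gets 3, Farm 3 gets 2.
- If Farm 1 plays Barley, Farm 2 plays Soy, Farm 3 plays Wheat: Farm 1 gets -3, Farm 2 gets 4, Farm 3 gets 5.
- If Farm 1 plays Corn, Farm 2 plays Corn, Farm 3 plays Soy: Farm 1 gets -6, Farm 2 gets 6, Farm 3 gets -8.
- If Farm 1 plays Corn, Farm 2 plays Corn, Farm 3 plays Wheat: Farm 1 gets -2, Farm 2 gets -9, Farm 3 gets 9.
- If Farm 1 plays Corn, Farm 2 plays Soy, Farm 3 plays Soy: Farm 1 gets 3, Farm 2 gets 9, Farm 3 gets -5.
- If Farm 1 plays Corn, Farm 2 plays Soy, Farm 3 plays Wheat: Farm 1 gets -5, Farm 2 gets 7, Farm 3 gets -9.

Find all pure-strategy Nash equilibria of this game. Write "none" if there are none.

Pure-strategy Nash equilibria: (Barley, Corn, Soy), (Barley, Soy, Wheat), (Corn, Soy, Soy)

Farm 1 against (Corn, Soy): payoffs -4, -6 → best response Barley.
Farm 1 against (Corn, Wheat): payoffs -8, -2 → best response Corn.
Farm 1 against (Soy, Soy): payoffs -3, 3 → best response Corn.
Farm 1 against (Soy, Wheat): payoffs -3, -5 → best response Barley.
Farm 2 against (Barley, Soy): payoffs 8, 3 → best response Corn.
Farm 2 against (Barley, Wheat): payoffs 3, 4 → best response Soy.
Farm 2 against (Corn, Soy): payoffs 6, 9 → best response Soy.
Farm 2 against (Corn, Wheat): payoffs -9, 7 → best response Soy.
Farm 3 against (Barley, Corn): payoffs 7, 4 → best response Soy.
Farm 3 against (Barley, Soy): payoffs 2, 5 → best response Wheat.
Farm 3 against (Corn, Corn): payoffs -8, 9 → best response Wheat.
Farm 3 against (Corn, Soy): payoffs -5, -9 → best response Soy.
Mutual best responses: (Barley, Corn, Soy); (Barley, Soy, Wheat); (Corn, Soy, Soy).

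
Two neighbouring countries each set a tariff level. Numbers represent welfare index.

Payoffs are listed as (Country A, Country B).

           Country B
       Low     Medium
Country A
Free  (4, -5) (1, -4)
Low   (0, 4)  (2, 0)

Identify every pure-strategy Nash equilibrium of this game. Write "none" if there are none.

Country A against Low: payoffs 4, 0 → best response Free.
Country A against Medium: payoffs 1, 2 → best response Low.
Country B against Free: payoffs -5, -4 → best response Medium.
Country B against Low: payoffs 4, 0 → best response Low.
No profile is a mutual best response for all players.

none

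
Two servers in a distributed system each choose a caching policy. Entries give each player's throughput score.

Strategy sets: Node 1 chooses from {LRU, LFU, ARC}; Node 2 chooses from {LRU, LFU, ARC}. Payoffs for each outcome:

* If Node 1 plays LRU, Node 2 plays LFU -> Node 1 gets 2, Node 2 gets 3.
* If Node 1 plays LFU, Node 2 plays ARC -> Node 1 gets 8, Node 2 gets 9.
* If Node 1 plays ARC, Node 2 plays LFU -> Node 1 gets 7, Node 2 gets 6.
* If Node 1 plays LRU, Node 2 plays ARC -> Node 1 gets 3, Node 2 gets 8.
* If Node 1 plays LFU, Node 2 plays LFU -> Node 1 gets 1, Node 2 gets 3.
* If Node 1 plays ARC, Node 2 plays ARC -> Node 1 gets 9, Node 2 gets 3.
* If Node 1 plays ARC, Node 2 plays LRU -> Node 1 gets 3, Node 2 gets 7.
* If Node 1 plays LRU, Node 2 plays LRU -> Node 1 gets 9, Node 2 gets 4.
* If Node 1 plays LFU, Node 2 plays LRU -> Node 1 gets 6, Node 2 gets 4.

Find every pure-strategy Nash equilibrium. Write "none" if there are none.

Node 1 against LRU: payoffs 9, 6, 3 → best response LRU.
Node 1 against LFU: payoffs 2, 1, 7 → best response ARC.
Node 1 against ARC: payoffs 3, 8, 9 → best response ARC.
Node 2 against LRU: payoffs 4, 3, 8 → best response ARC.
Node 2 against LFU: payoffs 4, 3, 9 → best response ARC.
Node 2 against ARC: payoffs 7, 6, 3 → best response LRU.
No profile is a mutual best response for all players.

This game has no pure Nash equilibrium.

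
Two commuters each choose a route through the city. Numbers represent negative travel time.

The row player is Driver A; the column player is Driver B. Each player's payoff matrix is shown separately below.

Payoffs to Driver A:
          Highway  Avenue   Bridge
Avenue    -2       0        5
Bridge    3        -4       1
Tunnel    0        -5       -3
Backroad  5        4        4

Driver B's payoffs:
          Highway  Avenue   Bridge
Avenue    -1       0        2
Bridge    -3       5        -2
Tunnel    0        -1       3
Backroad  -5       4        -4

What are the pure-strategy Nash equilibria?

(Avenue, Bridge); (Backroad, Avenue)

For each player, find the best response to each opponent profile; mutual best responses are the pure NE.
Driver A against Highway: payoffs -2, 3, 0, 5 → best response Backroad.
Driver A against Avenue: payoffs 0, -4, -5, 4 → best response Backroad.
Driver A against Bridge: payoffs 5, 1, -3, 4 → best response Avenue.
Driver B against Avenue: payoffs -1, 0, 2 → best response Bridge.
Driver B against Bridge: payoffs -3, 5, -2 → best response Avenue.
Driver B against Tunnel: payoffs 0, -1, 3 → best response Bridge.
Driver B against Backroad: payoffs -5, 4, -4 → best response Avenue.
Mutual best responses: (Avenue, Bridge); (Backroad, Avenue).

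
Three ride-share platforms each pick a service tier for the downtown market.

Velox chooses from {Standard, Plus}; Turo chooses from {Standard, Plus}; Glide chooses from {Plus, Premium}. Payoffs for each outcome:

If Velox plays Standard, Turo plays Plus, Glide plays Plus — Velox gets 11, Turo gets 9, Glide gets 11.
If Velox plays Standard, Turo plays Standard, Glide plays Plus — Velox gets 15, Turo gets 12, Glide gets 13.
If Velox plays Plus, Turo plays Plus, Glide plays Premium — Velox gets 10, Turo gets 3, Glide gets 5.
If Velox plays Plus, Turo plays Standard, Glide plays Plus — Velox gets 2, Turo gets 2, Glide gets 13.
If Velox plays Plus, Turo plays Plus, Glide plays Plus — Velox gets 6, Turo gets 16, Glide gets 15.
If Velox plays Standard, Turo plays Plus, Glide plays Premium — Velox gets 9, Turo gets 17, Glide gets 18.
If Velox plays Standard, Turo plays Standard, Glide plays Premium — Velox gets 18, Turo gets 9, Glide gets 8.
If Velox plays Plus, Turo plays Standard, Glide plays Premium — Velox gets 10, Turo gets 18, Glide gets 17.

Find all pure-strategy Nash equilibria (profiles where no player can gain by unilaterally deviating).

Pure NE: (Standard, Standard, Plus)

For each player, find the best response to each opponent profile; mutual best responses are the pure NE.
Velox against (Standard, Plus): payoffs 15, 2 → best response Standard.
Velox against (Standard, Premium): payoffs 18, 10 → best response Standard.
Velox against (Plus, Plus): payoffs 11, 6 → best response Standard.
Velox against (Plus, Premium): payoffs 9, 10 → best response Plus.
Turo against (Standard, Plus): payoffs 12, 9 → best response Standard.
Turo against (Standard, Premium): payoffs 9, 17 → best response Plus.
Turo against (Plus, Plus): payoffs 2, 16 → best response Plus.
Turo against (Plus, Premium): payoffs 18, 3 → best response Standard.
Glide against (Standard, Standard): payoffs 13, 8 → best response Plus.
Glide against (Standard, Plus): payoffs 11, 18 → best response Premium.
Glide against (Plus, Standard): payoffs 13, 17 → best response Premium.
Glide against (Plus, Plus): payoffs 15, 5 → best response Plus.
Mutual best responses: (Standard, Standard, Plus).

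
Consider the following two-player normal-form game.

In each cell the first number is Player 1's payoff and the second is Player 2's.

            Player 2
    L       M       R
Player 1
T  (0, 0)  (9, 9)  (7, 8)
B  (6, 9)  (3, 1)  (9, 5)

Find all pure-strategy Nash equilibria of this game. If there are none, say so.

(T, M); (B, L)

For each strategy profile, look for a profitable unilateral deviation.
(T, L): Player 1 can switch to B (0 → 6). Not NE.
(T, M): Player 1 gets 9, best alternative 3; Player 2 gets 9, best alternative 8. No profitable deviation — NE.
(T, R): Player 1 can switch to B (7 → 9). Not NE.
(B, L): Player 1 gets 6, best alternative 0; Player 2 gets 9, best alternative 5. No profitable deviation — NE.
(B, M): Player 1 can switch to T (3 → 9). Not NE.
(B, R): Player 2 can switch to L (5 → 9). Not NE.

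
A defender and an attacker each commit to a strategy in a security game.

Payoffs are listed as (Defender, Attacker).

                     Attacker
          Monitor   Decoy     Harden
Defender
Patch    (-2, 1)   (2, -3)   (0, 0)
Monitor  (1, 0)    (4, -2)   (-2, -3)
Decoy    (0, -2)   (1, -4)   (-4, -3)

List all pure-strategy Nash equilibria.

Defender against Monitor: payoffs -2, 1, 0 → best response Monitor.
Defender against Decoy: payoffs 2, 4, 1 → best response Monitor.
Defender against Harden: payoffs 0, -2, -4 → best response Patch.
Attacker against Patch: payoffs 1, -3, 0 → best response Monitor.
Attacker against Monitor: payoffs 0, -2, -3 → best response Monitor.
Attacker against Decoy: payoffs -2, -4, -3 → best response Monitor.
Mutual best responses: (Monitor, Monitor).

The unique pure-strategy Nash equilibrium is (Monitor, Monitor).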